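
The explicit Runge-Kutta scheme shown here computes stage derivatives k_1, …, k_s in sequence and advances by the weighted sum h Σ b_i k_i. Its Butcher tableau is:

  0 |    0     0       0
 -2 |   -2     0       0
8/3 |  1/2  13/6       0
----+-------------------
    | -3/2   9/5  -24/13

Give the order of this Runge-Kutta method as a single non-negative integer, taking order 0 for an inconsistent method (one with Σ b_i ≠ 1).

b = (-3/2, 9/5, -24/13)
c = (0, -2, 8/3)
Ac = (0, 0, -13/3)
Σ b_i: (-3/2)·1 + 9/5·1 + (-24/13)·1 = -201/130 ≠ 1 ⇒ order 0.

0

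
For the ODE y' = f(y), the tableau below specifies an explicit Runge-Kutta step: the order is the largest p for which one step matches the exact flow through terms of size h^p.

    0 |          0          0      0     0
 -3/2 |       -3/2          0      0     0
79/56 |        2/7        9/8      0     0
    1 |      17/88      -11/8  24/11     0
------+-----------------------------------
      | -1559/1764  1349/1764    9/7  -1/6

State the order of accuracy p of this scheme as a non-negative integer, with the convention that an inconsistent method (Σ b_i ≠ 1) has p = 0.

2

b = (-1559/1764, 1349/1764, 9/7, -1/6)
c = (0, -3/2, 79/56, 1)
Ac = (0, 0, -27/16, 6333/1232)
Σ b_i: (-1559/1764)·1 + 1349/1764·1 + 9/7·1 + (-1/6)·1 = 1 ✓
b·c: 1349/1764·(-3/2) + 9/7·79/56 + (-1/6)·1 = 1/2 ✓
b·c²: 1349/1764·9/4 + 9/7·6241/3136 + (-1/6)·1 = 270847/65856 ≠ 1/3 ⇒ order 2.
b·Ac: 9/7·(-27/16) + (-1/6)·6333/1232 = -7457/2464 ≠ 1/6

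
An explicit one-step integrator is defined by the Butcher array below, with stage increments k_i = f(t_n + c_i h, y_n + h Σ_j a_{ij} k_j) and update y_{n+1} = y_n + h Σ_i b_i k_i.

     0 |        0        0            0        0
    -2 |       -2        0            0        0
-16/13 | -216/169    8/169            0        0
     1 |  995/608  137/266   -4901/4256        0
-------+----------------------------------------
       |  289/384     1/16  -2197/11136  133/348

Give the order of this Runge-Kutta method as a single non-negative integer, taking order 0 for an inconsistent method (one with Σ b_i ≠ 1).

4

b = (289/384, 1/16, -2197/11136, 133/348)
c = (0, -2, -16/13, 1)
Ac = (0, 0, -16/169, 103/266)
Σ b_i: 289/384·1 + 1/16·1 + (-2197/11136)·1 + 133/348·1 = 1 ✓
b·c: 1/16·(-2) + (-2197/11136)·(-16/13) + 133/348·1 = 1/2 ✓
b·c²: 1/16·4 + (-2197/11136)·256/169 + 133/348·1 = 1/3 ✓
b·Ac: (-2197/11136)·(-16/169) + 133/348·103/266 = 1/6 ✓
b·c³: 1/16·(-8) + (-2197/11136)·(-4096/2197) + 133/348·1 = 1/4 ✓
b·(c∘Ac): (-2197/11136)·256/2197 + 133/348·103/266 = 1/8 ✓
b·Ac²: (-2197/11136)·32/169 + 133/348·6/19 = 1/12 ✓
b·A²c: 133/348·29/266 = 1/24 ✓; 4 stages ⇒ order 4.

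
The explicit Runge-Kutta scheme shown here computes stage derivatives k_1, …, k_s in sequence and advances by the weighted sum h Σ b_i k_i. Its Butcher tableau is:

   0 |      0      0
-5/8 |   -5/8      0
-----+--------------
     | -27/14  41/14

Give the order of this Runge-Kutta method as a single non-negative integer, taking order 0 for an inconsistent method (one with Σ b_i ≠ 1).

1

b = (-27/14, 41/14)
c = (0, -5/8)
Σ b_i: (-27/14)·1 + 41/14·1 = 1 ✓
b·c: 41/14·(-5/8) = -205/112 ≠ 1/2 ⇒ order 1.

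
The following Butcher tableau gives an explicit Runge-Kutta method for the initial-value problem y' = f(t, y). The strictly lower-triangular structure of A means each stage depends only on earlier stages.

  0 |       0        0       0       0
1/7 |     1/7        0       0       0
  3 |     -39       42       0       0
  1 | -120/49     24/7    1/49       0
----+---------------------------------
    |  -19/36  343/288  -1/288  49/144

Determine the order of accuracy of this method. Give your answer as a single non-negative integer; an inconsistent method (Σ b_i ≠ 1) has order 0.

b = (-19/36, 343/288, -1/288, 49/144)
c = (0, 1/7, 3, 1)
Ac = (0, 0, 6, 27/49)
Σ b_i: (-19/36)·1 + 343/288·1 + (-1/288)·1 + 49/144·1 = 1 ✓
b·c: 343/288·1/7 + (-1/288)·3 + 49/144·1 = 1/2 ✓
b·c²: 343/288·1/49 + (-1/288)·9 + 49/144·1 = 1/3 ✓
b·Ac: (-1/288)·6 + 49/144·27/49 = 1/6 ✓
b·c³: 343/288·1/343 + (-1/288)·27 + 49/144·1 = 1/4 ✓
b·(c∘Ac): (-1/288)·18 + 49/144·27/49 = 1/8 ✓
b·Ac²: (-1/288)·6/7 + 49/144·87/343 = 1/12 ✓
b·A²c: 49/144·6/49 = 1/24 ✓; 4 stages ⇒ order 4.

4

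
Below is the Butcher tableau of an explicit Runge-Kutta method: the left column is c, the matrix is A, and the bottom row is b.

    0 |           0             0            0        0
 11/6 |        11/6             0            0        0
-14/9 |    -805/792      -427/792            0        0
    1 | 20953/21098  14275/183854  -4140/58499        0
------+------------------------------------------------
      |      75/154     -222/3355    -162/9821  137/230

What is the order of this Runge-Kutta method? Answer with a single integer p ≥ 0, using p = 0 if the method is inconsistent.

4

b = (75/154, -222/3355, -162/9821, 137/230)
c = (0, 11/6, -14/9, 1)
Ac = (0, 0, -427/432, 415/1644)
Σ b_i: 75/154·1 + (-222/3355)·1 + (-162/9821)·1 + 137/230·1 = 1 ✓
b·c: (-222/3355)·11/6 + (-162/9821)·(-14/9) + 137/230·1 = 1/2 ✓
b·c²: (-222/3355)·121/36 + (-162/9821)·196/81 + 137/230·1 = 1/3 ✓
b·Ac: (-162/9821)·(-427/432) + 137/230·415/1644 = 1/6 ✓
b·c³: (-222/3355)·1331/216 + (-162/9821)·(-2744/729) + 137/230·1 = 1/4 ✓
b·(c∘Ac): (-162/9821)·2989/1944 + 137/230·415/1644 = 1/8 ✓
b·Ac²: (-162/9821)·(-4697/2592) + 137/230·295/3288 = 1/12 ✓
b·A²c: 137/230·115/1644 = 1/24 ✓; 4 stages ⇒ order 4.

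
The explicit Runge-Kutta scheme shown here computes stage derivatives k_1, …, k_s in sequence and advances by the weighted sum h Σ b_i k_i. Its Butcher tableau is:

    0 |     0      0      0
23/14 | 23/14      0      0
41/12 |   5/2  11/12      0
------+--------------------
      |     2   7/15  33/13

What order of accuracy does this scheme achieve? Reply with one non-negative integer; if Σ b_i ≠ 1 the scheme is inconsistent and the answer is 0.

0

b = (2, 7/15, 33/13)
c = (0, 23/14, 41/12)
Ac = (0, 0, 253/168)
Σ b_i: 2·1 + 7/15·1 + 33/13·1 = 976/195 ≠ 1 ⇒ order 0.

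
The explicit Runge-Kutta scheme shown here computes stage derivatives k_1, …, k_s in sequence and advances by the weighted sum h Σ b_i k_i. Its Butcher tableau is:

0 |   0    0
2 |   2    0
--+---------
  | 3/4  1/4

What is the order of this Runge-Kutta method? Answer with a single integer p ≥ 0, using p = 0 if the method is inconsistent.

2

b = (3/4, 1/4)
c = (0, 2)
Σ b_i: 3/4·1 + 1/4·1 = 1 ✓
b·c: 1/4·2 = 1/2 ✓; 2 stages ⇒ order 2.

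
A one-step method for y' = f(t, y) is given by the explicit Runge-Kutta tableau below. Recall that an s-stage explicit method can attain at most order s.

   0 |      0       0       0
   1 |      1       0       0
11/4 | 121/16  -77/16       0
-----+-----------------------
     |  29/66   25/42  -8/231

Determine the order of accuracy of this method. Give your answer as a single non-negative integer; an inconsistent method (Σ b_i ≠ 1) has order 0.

3

b = (29/66, 25/42, -8/231)
c = (0, 1, 11/4)
Ac = (0, 0, -77/16)
Σ b_i: 29/66·1 + 25/42·1 + (-8/231)·1 = 1 ✓
b·c: 25/42·1 + (-8/231)·11/4 = 1/2 ✓
b·c²: 25/42·1 + (-8/231)·121/16 = 1/3 ✓
b·Ac: (-8/231)·(-77/16) = 1/6 ✓; 3 stages ⇒ order 3.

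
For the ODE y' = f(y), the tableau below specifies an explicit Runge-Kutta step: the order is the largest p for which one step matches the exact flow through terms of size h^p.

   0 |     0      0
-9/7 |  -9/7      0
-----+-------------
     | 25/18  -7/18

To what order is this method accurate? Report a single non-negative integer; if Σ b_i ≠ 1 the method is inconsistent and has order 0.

2

b = (25/18, -7/18)
c = (0, -9/7)
Σ b_i: 25/18·1 + (-7/18)·1 = 1 ✓
b·c: (-7/18)·(-9/7) = 1/2 ✓; 2 stages ⇒ order 2.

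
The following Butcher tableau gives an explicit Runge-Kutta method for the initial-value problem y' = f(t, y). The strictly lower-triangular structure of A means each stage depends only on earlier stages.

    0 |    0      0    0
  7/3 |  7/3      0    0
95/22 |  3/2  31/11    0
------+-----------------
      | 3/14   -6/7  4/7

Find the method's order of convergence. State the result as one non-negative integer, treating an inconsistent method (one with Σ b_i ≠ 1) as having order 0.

b = (3/14, -6/7, 4/7)
c = (0, 7/3, 95/22)
Ac = (0, 0, 217/33)
Σ b_i: 3/14·1 + (-6/7)·1 + 4/7·1 = -1/14 ≠ 1 ⇒ order 0.

0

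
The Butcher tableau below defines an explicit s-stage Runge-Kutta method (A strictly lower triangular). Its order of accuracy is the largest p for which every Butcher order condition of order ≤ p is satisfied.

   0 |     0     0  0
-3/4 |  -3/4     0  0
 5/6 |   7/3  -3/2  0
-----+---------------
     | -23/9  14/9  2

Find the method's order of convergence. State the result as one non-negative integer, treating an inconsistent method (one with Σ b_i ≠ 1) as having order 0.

2

b = (-23/9, 14/9, 2)
c = (0, -3/4, 5/6)
Ac = (0, 0, 9/8)
Σ b_i: (-23/9)·1 + 14/9·1 + 2·1 = 1 ✓
b·c: 14/9·(-3/4) + 2·5/6 = 1/2 ✓
b·c²: 14/9·9/16 + 2·25/36 = 163/72 ≠ 1/3 ⇒ order 2.
b·Ac: 2·9/8 = 9/4 ≠ 1/6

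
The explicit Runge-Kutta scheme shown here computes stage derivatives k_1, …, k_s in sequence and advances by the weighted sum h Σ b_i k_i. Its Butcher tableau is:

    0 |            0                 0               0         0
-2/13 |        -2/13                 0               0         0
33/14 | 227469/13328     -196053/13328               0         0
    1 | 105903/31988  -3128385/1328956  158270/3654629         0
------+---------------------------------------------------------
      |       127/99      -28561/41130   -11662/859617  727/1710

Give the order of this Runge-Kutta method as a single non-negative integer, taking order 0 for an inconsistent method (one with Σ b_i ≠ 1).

4

b = (127/99, -28561/41130, -11662/859617, 727/1710)
c = (0, -2/13, 33/14, 1)
Ac = (0, 0, 15081/6664, 675/1454)
Σ b_i: 127/99·1 + (-28561/41130)·1 + (-11662/859617)·1 + 727/1710·1 = 1 ✓
b·c: (-28561/41130)·(-2/13) + (-11662/859617)·33/14 + 727/1710·1 = 1/2 ✓
b·c²: (-28561/41130)·4/169 + (-11662/859617)·1089/196 + 727/1710·1 = 1/3 ✓
b·Ac: (-11662/859617)·15081/6664 + 727/1710·675/1454 = 1/6 ✓
b·c³: (-28561/41130)·(-8/2197) + (-11662/859617)·35937/2744 + 727/1710·1 = 1/4 ✓
b·(c∘Ac): (-11662/859617)·497673/93296 + 727/1710·675/1454 = 1/8 ✓
b·Ac²: (-11662/859617)·(-15081/43316) + 727/1710·3495/18902 = 1/12 ✓
b·A²c: 727/1710·285/2908 = 1/24 ✓; 4 stages ⇒ order 4.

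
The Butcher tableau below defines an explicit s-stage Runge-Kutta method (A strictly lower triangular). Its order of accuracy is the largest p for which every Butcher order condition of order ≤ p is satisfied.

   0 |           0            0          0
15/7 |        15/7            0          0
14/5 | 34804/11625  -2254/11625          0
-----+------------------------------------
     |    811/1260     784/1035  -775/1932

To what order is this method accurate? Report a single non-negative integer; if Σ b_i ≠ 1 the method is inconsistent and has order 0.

b = (811/1260, 784/1035, -775/1932)
c = (0, 15/7, 14/5)
Ac = (0, 0, -322/775)
Σ b_i: 811/1260·1 + 784/1035·1 + (-775/1932)·1 = 1 ✓
b·c: 784/1035·15/7 + (-775/1932)·14/5 = 1/2 ✓
b·c²: 784/1035·225/49 + (-775/1932)·196/25 = 1/3 ✓
b·Ac: (-775/1932)·(-322/775) = 1/6 ✓; 3 stages ⇒ order 3.

3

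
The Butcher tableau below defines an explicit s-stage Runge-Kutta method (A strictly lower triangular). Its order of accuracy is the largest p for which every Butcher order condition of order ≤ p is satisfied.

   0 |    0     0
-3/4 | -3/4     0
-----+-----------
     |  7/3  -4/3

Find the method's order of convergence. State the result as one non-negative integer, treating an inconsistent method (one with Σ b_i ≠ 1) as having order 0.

1

b = (7/3, -4/3)
c = (0, -3/4)
Σ b_i: 7/3·1 + (-4/3)·1 = 1 ✓
b·c: (-4/3)·(-3/4) = 1 ≠ 1/2 ⇒ order 1.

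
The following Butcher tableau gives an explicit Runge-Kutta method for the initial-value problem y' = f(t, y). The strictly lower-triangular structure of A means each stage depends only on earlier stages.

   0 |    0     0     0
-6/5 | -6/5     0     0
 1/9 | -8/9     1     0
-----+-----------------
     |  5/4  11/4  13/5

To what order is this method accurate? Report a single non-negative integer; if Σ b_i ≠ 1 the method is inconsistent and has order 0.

b = (5/4, 11/4, 13/5)
c = (0, -6/5, 1/9)
Ac = (0, 0, -6/5)
Σ b_i: 5/4·1 + 11/4·1 + 13/5·1 = 33/5 ≠ 1 ⇒ order 0.

0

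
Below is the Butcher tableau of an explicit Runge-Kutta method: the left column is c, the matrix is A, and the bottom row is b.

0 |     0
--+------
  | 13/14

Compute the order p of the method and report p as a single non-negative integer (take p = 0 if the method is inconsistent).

b = (13/14)
c = (0)
Σ b_i: 13/14·1 = 13/14 ≠ 1 ⇒ order 0.

0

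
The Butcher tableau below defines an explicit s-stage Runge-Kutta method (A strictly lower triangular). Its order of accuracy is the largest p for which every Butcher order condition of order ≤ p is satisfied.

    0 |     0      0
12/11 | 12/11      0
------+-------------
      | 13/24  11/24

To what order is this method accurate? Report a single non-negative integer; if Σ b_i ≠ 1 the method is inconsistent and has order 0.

b = (13/24, 11/24)
c = (0, 12/11)
Σ b_i: 13/24·1 + 11/24·1 = 1 ✓
b·c: 11/24·12/11 = 1/2 ✓; 2 stages ⇒ order 2.

2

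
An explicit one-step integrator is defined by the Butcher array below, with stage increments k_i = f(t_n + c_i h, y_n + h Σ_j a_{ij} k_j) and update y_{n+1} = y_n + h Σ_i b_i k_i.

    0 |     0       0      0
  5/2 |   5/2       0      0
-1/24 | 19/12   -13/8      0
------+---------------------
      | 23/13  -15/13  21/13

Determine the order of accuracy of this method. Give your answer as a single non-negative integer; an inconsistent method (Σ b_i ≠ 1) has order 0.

b = (23/13, -15/13, 21/13)
c = (0, 5/2, -1/24)
Ac = (0, 0, -65/16)
Σ b_i: 23/13·1 + (-15/13)·1 + 21/13·1 = 29/13 ≠ 1 ⇒ order 0.

0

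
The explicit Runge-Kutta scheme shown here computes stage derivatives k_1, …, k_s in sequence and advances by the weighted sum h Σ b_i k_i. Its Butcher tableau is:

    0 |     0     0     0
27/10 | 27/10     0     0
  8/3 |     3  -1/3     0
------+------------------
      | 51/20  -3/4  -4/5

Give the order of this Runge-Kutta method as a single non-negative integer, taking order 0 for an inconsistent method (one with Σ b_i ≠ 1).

1

b = (51/20, -3/4, -4/5)
c = (0, 27/10, 8/3)
Ac = (0, 0, -9/10)
Σ b_i: 51/20·1 + (-3/4)·1 + (-4/5)·1 = 1 ✓
b·c: (-3/4)·27/10 + (-4/5)·8/3 = -499/120 ≠ 1/2 ⇒ order 1.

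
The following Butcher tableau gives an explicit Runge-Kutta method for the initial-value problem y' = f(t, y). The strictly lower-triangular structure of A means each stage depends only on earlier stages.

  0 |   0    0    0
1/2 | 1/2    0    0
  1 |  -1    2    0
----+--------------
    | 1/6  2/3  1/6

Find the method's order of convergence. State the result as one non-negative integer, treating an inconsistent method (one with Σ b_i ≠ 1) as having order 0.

3

b = (1/6, 2/3, 1/6)
c = (0, 1/2, 1)
Ac = (0, 0, 1)
Σ b_i: 1/6·1 + 2/3·1 + 1/6·1 = 1 ✓
b·c: 2/3·1/2 + 1/6·1 = 1/2 ✓
b·c²: 2/3·1/4 + 1/6·1 = 1/3 ✓
b·Ac: 1/6·1 = 1/6 ✓; 3 stages ⇒ order 3.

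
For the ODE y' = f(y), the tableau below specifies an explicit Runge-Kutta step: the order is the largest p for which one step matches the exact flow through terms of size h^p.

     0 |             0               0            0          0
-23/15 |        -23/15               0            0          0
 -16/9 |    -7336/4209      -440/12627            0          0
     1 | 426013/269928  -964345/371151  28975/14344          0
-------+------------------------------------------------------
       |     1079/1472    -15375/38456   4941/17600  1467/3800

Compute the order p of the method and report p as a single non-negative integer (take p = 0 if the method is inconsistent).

b = (1079/1472, -15375/38456, 4941/17600, 1467/3800)
c = (0, -23/15, -16/9, 1)
Ac = (0, 0, 88/1647, 1729/4401)
Σ b_i: 1079/1472·1 + (-15375/38456)·1 + 4941/17600·1 + 1467/3800·1 = 1 ✓
b·c: (-15375/38456)·(-23/15) + 4941/17600·(-16/9) + 1467/3800·1 = 1/2 ✓
b·c²: (-15375/38456)·529/225 + 4941/17600·256/81 + 1467/3800·1 = 1/3 ✓
b·Ac: 4941/17600·88/1647 + 1467/3800·1729/4401 = 1/6 ✓
b·c³: (-15375/38456)·(-12167/3375) + 4941/17600·(-4096/729) + 1467/3800·1 = 1/4 ✓
b·(c∘Ac): 4941/17600·(-1408/14823) + 1467/3800·1729/4401 = 1/8 ✓
b·Ac²: 4941/17600·(-2024/24705) + 1467/3800·6061/22005 = 1/12 ✓
b·A²c: 1467/3800·475/4401 = 1/24 ✓; 4 stages ⇒ order 4.

4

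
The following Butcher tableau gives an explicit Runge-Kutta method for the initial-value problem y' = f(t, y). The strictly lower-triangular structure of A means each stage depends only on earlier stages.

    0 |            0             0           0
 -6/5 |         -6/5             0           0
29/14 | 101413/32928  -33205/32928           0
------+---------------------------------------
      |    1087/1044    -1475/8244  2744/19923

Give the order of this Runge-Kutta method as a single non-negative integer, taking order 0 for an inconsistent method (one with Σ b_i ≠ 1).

b = (1087/1044, -1475/8244, 2744/19923)
c = (0, -6/5, 29/14)
Ac = (0, 0, 6641/5488)
Σ b_i: 1087/1044·1 + (-1475/8244)·1 + 2744/19923·1 = 1 ✓
b·c: (-1475/8244)·(-6/5) + 2744/19923·29/14 = 1/2 ✓
b·c²: (-1475/8244)·36/25 + 2744/19923·841/196 = 1/3 ✓
b·Ac: 2744/19923·6641/5488 = 1/6 ✓; 3 stages ⇒ order 3.

3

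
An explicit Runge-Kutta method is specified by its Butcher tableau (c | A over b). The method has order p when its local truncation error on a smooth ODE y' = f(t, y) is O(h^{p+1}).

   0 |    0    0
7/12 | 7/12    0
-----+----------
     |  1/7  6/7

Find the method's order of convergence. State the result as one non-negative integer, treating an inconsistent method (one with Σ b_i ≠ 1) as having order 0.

b = (1/7, 6/7)
c = (0, 7/12)
Σ b_i: 1/7·1 + 6/7·1 = 1 ✓
b·c: 6/7·7/12 = 1/2 ✓; 2 stages ⇒ order 2.

2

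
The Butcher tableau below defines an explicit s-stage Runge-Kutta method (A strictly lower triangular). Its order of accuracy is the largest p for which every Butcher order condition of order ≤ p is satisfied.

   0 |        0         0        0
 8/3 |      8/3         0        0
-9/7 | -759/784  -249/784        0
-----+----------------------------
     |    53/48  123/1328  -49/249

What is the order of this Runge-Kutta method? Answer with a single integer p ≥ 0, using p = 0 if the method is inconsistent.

b = (53/48, 123/1328, -49/249)
c = (0, 8/3, -9/7)
Ac = (0, 0, -83/98)
Σ b_i: 53/48·1 + 123/1328·1 + (-49/249)·1 = 1 ✓
b·c: 123/1328·8/3 + (-49/249)·(-9/7) = 1/2 ✓
b·c²: 123/1328·64/9 + (-49/249)·81/49 = 1/3 ✓
b·Ac: (-49/249)·(-83/98) = 1/6 ✓; 3 stages ⇒ order 3.

3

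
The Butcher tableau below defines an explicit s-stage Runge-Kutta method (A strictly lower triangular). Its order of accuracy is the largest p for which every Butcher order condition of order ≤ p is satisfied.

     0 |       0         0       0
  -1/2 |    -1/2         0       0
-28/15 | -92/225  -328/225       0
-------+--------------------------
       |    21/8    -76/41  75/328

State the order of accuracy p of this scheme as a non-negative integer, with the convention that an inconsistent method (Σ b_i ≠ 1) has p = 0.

3

b = (21/8, -76/41, 75/328)
c = (0, -1/2, -28/15)
Ac = (0, 0, 164/225)
Σ b_i: 21/8·1 + (-76/41)·1 + 75/328·1 = 1 ✓
b·c: (-76/41)·(-1/2) + 75/328·(-28/15) = 1/2 ✓
b·c²: (-76/41)·1/4 + 75/328·784/225 = 1/3 ✓
b·Ac: 75/328·164/225 = 1/6 ✓; 3 stages ⇒ order 3.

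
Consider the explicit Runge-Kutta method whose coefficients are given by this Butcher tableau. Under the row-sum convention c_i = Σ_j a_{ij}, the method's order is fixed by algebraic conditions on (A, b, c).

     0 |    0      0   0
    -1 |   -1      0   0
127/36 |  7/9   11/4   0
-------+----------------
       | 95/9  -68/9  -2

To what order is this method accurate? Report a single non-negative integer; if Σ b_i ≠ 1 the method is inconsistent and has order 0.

b = (95/9, -68/9, -2)
c = (0, -1, 127/36)
Ac = (0, 0, -11/4)
Σ b_i: 95/9·1 + (-68/9)·1 + (-2)·1 = 1 ✓
b·c: (-68/9)·(-1) + (-2)·127/36 = 1/2 ✓
b·c²: (-68/9)·1 + (-2)·16129/1296 = -21025/648 ≠ 1/3 ⇒ order 2.
b·Ac: (-2)·(-11/4) = 11/2 ≠ 1/6

2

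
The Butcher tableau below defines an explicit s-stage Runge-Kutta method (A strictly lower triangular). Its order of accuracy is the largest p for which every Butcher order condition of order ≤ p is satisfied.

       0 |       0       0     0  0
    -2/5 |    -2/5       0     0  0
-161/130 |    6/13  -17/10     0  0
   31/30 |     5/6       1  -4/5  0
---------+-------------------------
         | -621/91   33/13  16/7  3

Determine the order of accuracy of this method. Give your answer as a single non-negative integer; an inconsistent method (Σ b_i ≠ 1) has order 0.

1

b = (-621/91, 33/13, 16/7, 3)
c = (0, -2/5, -161/130, 31/30)
Ac = (0, 0, 17/25, 192/325)
Σ b_i: (-621/91)·1 + 33/13·1 + 16/7·1 + 3·1 = 1 ✓
b·c: 33/13·(-2/5) + 16/7·(-161/130) + 3·31/30 = -97/130 ≠ 1/2 ⇒ order 1.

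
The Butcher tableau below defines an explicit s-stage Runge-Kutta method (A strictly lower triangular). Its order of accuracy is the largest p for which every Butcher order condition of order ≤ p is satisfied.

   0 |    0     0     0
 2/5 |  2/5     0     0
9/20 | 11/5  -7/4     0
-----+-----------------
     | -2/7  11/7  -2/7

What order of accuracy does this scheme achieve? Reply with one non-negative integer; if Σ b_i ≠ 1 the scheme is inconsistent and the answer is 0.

b = (-2/7, 11/7, -2/7)
c = (0, 2/5, 9/20)
Ac = (0, 0, -7/10)
Σ b_i: (-2/7)·1 + 11/7·1 + (-2/7)·1 = 1 ✓
b·c: 11/7·2/5 + (-2/7)·9/20 = 1/2 ✓
b·c²: 11/7·4/25 + (-2/7)·81/400 = 271/1400 ≠ 1/3 ⇒ order 2.
b·Ac: (-2/7)·(-7/10) = 1/5 ≠ 1/6

2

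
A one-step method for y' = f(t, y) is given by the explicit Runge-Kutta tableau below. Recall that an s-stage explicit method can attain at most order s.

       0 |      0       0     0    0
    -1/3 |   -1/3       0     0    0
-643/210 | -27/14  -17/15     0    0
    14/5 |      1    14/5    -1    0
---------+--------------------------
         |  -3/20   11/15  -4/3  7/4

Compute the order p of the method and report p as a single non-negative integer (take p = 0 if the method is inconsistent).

1

b = (-3/20, 11/15, -4/3, 7/4)
c = (0, -1/3, -643/210, 14/5)
Ac = (0, 0, 17/45, 149/70)
Σ b_i: (-3/20)·1 + 11/15·1 + (-4/3)·1 + 7/4·1 = 1 ✓
b·c: 11/15·(-1/3) + (-4/3)·(-643/210) + 7/4·14/5 = 367/42 ≠ 1/2 ⇒ order 1.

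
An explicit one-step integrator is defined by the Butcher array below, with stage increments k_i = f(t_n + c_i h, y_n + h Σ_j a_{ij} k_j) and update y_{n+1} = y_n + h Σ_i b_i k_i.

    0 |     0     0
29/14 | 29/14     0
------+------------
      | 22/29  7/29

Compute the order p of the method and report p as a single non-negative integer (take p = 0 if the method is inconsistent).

2

b = (22/29, 7/29)
c = (0, 29/14)
Σ b_i: 22/29·1 + 7/29·1 = 1 ✓
b·c: 7/29·29/14 = 1/2 ✓; 2 stages ⇒ order 2.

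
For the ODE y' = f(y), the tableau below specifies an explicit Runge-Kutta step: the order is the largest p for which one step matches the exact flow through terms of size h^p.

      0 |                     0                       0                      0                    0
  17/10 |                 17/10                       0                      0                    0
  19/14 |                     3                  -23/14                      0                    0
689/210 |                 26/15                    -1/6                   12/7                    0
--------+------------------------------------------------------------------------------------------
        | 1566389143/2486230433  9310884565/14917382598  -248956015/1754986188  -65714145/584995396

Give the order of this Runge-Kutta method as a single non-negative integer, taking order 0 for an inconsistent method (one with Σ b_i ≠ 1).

3

b = (1566389143/2486230433, 9310884565/14917382598, -248956015/1754986188, -65714145/584995396)
c = (0, 17/10, 19/14, 689/210)
Ac = (0, 0, -391/140, 6007/2940)
Σ b_i: 1566389143/2486230433·1 + 9310884565/14917382598·1 + (-248956015/1754986188)·1 + (-65714145/584995396)·1 = 1 ✓
b·c: 9310884565/14917382598·17/10 + (-248956015/1754986188)·19/14 + (-65714145/584995396)·689/210 = 1/2 ✓
b·c²: 9310884565/14917382598·289/100 + (-248956015/1754986188)·361/196 + (-65714145/584995396)·474721/44100 = 1/3 ✓
b·Ac: (-248956015/1754986188)·(-391/140) + (-65714145/584995396)·6007/2940 = 1/6 ✓
b·c³: 9310884565/14917382598·4913/1000 + (-248956015/1754986188)·6859/2744 + (-65714145/584995396)·327082769/9261000 = -2313510715091/1842735497400 ≠ 1/4 ⇒ order 3.
b·(c∘Ac): (-248956015/1754986188)·(-7429/1960) + (-65714145/584995396)·4138823/617400 = -26456571439/122849033160 ≠ 1/8
b·Ac²: (-248956015/1754986188)·(-6647/1400) + (-65714145/584995396)·550673/205800 = 22907507951/61424516580 ≠ 1/12
b·A²c: (-65714145/584995396)·(-1173/245) = 314623233/584995396 ≠ 1/24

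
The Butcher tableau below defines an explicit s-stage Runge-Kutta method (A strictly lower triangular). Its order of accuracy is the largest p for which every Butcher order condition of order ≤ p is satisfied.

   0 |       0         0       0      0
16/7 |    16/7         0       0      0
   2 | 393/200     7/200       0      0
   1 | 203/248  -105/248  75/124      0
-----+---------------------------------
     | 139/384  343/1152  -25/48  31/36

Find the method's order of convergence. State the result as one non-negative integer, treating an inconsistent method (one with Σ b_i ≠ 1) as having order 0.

b = (139/384, 343/1152, -25/48, 31/36)
c = (0, 16/7, 2, 1)
Ac = (0, 0, 2/25, 15/62)
Σ b_i: 139/384·1 + 343/1152·1 + (-25/48)·1 + 31/36·1 = 1 ✓
b·c: 343/1152·16/7 + (-25/48)·2 + 31/36·1 = 1/2 ✓
b·c²: 343/1152·256/49 + (-25/48)·4 + 31/36·1 = 1/3 ✓
b·Ac: (-25/48)·2/25 + 31/36·15/62 = 1/6 ✓
b·c³: 343/1152·4096/343 + (-25/48)·8 + 31/36·1 = 1/4 ✓
b·(c∘Ac): (-25/48)·4/25 + 31/36·15/62 = 1/8 ✓
b·Ac²: (-25/48)·32/175 + 31/36·45/217 = 1/12 ✓
b·A²c: 31/36·3/62 = 1/24 ✓; 4 stages ⇒ order 4.

4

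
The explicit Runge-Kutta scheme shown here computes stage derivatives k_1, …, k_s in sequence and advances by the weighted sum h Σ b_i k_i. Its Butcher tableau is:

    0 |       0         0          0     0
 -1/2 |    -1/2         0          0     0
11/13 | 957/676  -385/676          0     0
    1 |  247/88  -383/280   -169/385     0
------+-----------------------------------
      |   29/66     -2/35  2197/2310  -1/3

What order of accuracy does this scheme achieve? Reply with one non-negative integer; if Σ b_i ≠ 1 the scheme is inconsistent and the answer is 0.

4

b = (29/66, -2/35, 2197/2310, -1/3)
c = (0, -1/2, 11/13, 1)
Ac = (0, 0, 385/1352, 5/16)
Σ b_i: 29/66·1 + (-2/35)·1 + 2197/2310·1 + (-1/3)·1 = 1 ✓
b·c: (-2/35)·(-1/2) + 2197/2310·11/13 + (-1/3)·1 = 1/2 ✓
b·c²: (-2/35)·1/4 + 2197/2310·121/169 + (-1/3)·1 = 1/3 ✓
b·Ac: 2197/2310·385/1352 + (-1/3)·5/16 = 1/6 ✓
b·c³: (-2/35)·(-1/8) + 2197/2310·1331/2197 + (-1/3)·1 = 1/4 ✓
b·(c∘Ac): 2197/2310·4235/17576 + (-1/3)·5/16 = 1/8 ✓
b·Ac²: 2197/2310·(-385/2704) + (-1/3)·(-21/32) = 1/12 ✓
b·A²c: (-1/3)·(-1/8) = 1/24 ✓; 4 stages ⇒ order 4.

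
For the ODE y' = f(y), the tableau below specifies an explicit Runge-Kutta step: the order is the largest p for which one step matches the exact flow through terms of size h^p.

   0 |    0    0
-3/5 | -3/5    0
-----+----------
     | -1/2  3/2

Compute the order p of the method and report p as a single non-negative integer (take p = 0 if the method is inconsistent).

b = (-1/2, 3/2)
c = (0, -3/5)
Σ b_i: (-1/2)·1 + 3/2·1 = 1 ✓
b·c: 3/2·(-3/5) = -9/10 ≠ 1/2 ⇒ order 1.

1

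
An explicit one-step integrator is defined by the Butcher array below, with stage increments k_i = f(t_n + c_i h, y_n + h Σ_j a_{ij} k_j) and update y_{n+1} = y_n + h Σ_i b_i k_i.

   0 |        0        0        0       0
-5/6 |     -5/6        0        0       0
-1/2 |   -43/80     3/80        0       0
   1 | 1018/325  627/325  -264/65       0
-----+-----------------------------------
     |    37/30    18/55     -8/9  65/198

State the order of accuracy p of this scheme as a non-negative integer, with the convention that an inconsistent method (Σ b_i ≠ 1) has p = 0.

4

b = (37/30, 18/55, -8/9, 65/198)
c = (0, -5/6, -1/2, 1)
Ac = (0, 0, -1/32, 11/26)
Σ b_i: 37/30·1 + 18/55·1 + (-8/9)·1 + 65/198·1 = 1 ✓
b·c: 18/55·(-5/6) + (-8/9)·(-1/2) + 65/198·1 = 1/2 ✓
b·c²: 18/55·25/36 + (-8/9)·1/4 + 65/198·1 = 1/3 ✓
b·Ac: (-8/9)·(-1/32) + 65/198·11/26 = 1/6 ✓
b·c³: 18/55·(-125/216) + (-8/9)·(-1/8) + 65/198·1 = 1/4 ✓
b·(c∘Ac): (-8/9)·1/64 + 65/198·11/26 = 1/8 ✓
b·Ac²: (-8/9)·5/192 + 65/198·253/780 = 1/12 ✓
b·A²c: 65/198·33/260 = 1/24 ✓; 4 stages ⇒ order 4.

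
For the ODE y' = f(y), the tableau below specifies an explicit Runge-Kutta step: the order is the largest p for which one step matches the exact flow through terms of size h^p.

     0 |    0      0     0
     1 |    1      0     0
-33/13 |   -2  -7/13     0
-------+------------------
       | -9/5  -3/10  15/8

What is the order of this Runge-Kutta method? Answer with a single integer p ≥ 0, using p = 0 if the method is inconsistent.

0

b = (-9/5, -3/10, 15/8)
c = (0, 1, -33/13)
Ac = (0, 0, -7/13)
Σ b_i: (-9/5)·1 + (-3/10)·1 + 15/8·1 = -9/40 ≠ 1 ⇒ order 0.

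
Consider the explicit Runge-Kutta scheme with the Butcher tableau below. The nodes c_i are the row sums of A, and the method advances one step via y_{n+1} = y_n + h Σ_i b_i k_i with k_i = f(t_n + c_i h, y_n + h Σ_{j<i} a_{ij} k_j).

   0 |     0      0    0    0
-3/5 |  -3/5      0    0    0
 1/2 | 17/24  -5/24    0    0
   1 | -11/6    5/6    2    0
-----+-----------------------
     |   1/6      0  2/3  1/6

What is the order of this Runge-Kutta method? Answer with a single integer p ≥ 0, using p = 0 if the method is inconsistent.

b = (1/6, 0, 2/3, 1/6)
c = (0, -3/5, 1/2, 1)
Ac = (0, 0, 1/8, 1/2)
Σ b_i: 1/6·1 + 2/3·1 + 1/6·1 = 1 ✓
b·c: 2/3·1/2 + 1/6·1 = 1/2 ✓
b·c²: 2/3·1/4 + 1/6·1 = 1/3 ✓
b·Ac: 2/3·1/8 + 1/6·1/2 = 1/6 ✓
b·c³: 2/3·1/8 + 1/6·1 = 1/4 ✓
b·(c∘Ac): 2/3·1/16 + 1/6·1/2 = 1/8 ✓
b·Ac²: 2/3·(-3/40) + 1/6·4/5 = 1/12 ✓
b·A²c: 1/6·1/4 = 1/24 ✓; 4 stages ⇒ order 4.

4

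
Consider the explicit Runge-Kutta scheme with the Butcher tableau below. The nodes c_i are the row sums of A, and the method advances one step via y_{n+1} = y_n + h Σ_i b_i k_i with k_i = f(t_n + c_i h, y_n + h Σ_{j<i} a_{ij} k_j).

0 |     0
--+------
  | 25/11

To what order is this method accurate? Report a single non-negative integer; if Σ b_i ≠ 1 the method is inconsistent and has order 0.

b = (25/11)
c = (0)
Σ b_i: 25/11·1 = 25/11 ≠ 1 ⇒ order 0.

0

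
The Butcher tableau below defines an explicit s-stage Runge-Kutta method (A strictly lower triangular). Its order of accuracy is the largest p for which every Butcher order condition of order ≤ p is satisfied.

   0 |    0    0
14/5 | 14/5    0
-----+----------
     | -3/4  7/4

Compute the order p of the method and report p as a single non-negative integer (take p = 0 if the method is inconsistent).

1

b = (-3/4, 7/4)
c = (0, 14/5)
Σ b_i: (-3/4)·1 + 7/4·1 = 1 ✓
b·c: 7/4·14/5 = 49/10 ≠ 1/2 ⇒ order 1.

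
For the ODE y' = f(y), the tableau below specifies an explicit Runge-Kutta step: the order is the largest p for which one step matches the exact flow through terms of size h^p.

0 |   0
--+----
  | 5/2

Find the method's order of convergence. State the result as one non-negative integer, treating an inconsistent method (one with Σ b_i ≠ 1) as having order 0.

0

b = (5/2)
c = (0)
Σ b_i: 5/2·1 = 5/2 ≠ 1 ⇒ order 0.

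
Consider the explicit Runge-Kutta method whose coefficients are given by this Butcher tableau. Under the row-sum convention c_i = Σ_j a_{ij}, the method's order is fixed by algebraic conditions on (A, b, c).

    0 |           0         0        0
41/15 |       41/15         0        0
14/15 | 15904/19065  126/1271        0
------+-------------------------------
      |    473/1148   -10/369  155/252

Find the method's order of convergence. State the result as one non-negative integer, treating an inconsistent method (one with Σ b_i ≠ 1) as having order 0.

b = (473/1148, -10/369, 155/252)
c = (0, 41/15, 14/15)
Ac = (0, 0, 42/155)
Σ b_i: 473/1148·1 + (-10/369)·1 + 155/252·1 = 1 ✓
b·c: (-10/369)·41/15 + 155/252·14/15 = 1/2 ✓
b·c²: (-10/369)·1681/225 + 155/252·196/225 = 1/3 ✓
b·Ac: 155/252·42/155 = 1/6 ✓; 3 stages ⇒ order 3.

3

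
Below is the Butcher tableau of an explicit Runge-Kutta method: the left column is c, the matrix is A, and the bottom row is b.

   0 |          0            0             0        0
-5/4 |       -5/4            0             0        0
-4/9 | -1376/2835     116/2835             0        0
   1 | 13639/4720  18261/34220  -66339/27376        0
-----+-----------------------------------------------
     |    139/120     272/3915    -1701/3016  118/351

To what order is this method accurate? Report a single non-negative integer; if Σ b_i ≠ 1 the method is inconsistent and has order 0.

4

b = (139/120, 272/3915, -1701/3016, 118/351)
c = (0, -5/4, -4/9, 1)
Ac = (0, 0, -29/567, 387/944)
Σ b_i: 139/120·1 + 272/3915·1 + (-1701/3016)·1 + 118/351·1 = 1 ✓
b·c: 272/3915·(-5/4) + (-1701/3016)·(-4/9) + 118/351·1 = 1/2 ✓
b·c²: 272/3915·25/16 + (-1701/3016)·16/81 + 118/351·1 = 1/3 ✓
b·Ac: (-1701/3016)·(-29/567) + 118/351·387/944 = 1/6 ✓
b·c³: 272/3915·(-125/64) + (-1701/3016)·(-64/729) + 118/351·1 = 1/4 ✓
b·(c∘Ac): (-1701/3016)·116/5103 + 118/351·387/944 = 1/8 ✓
b·Ac²: (-1701/3016)·145/2268 + 118/351·1341/3776 = 1/12 ✓
b·A²c: 118/351·117/944 = 1/24 ✓; 4 stages ⇒ order 4.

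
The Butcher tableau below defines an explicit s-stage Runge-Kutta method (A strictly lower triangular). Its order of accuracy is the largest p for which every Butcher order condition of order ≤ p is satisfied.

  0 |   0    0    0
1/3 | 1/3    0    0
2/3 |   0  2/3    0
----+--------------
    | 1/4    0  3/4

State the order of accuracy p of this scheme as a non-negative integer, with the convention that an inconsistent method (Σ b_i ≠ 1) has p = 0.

3

b = (1/4, 0, 3/4)
c = (0, 1/3, 2/3)
Ac = (0, 0, 2/9)
Σ b_i: 1/4·1 + 3/4·1 = 1 ✓
b·c: 3/4·2/3 = 1/2 ✓
b·c²: 3/4·4/9 = 1/3 ✓
b·Ac: 3/4·2/9 = 1/6 ✓; 3 stages ⇒ order 3.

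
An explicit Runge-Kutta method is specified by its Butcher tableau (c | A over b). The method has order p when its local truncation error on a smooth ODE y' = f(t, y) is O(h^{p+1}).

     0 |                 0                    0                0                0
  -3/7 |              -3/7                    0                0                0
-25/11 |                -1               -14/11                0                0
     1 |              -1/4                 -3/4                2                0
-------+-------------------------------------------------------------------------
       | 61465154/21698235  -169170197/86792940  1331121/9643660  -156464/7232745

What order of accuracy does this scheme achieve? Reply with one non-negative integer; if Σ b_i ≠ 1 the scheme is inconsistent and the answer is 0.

b = (61465154/21698235, -169170197/86792940, 1331121/9643660, -156464/7232745)
c = (0, -3/7, -25/11, 1)
Ac = (0, 0, 6/11, -1301/308)
Σ b_i: 61465154/21698235·1 + (-169170197/86792940)·1 + 1331121/9643660·1 + (-156464/7232745)·1 = 1 ✓
b·c: (-169170197/86792940)·(-3/7) + 1331121/9643660·(-25/11) + (-156464/7232745)·1 = 1/2 ✓
b·c²: (-169170197/86792940)·9/49 + 1331121/9643660·625/121 + (-156464/7232745)·1 = 1/3 ✓
b·Ac: 1331121/9643660·6/11 + (-156464/7232745)·(-1301/308) = 1/6 ✓
b·c³: (-169170197/86792940)·(-27/343) + 1331121/9643660·(-15625/1331) + (-156464/7232745)·1 = -331610119/222768546 ≠ 1/4 ⇒ order 3.
b·(c∘Ac): 1331121/9643660·(-150/121) + (-156464/7232745)·(-1301/308) = -1153409/14465490 ≠ 1/8
b·Ac²: 1331121/9643660·(-18/77) + (-156464/7232745)·241733/23716 = -56308199/222768546 ≠ 1/12
b·A²c: (-156464/7232745)·12/11 = -56896/2410915 ≠ 1/24

3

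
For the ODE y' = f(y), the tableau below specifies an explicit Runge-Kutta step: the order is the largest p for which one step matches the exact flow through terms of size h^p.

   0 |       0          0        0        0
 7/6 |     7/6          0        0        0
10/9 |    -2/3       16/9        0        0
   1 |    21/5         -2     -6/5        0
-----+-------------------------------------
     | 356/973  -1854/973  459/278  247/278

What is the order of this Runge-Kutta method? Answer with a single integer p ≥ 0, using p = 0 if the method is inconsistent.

b = (356/973, -1854/973, 459/278, 247/278)
c = (0, 7/6, 10/9, 1)
Ac = (0, 0, 56/27, -11/3)
Σ b_i: 356/973·1 + (-1854/973)·1 + 459/278·1 + 247/278·1 = 1 ✓
b·c: (-1854/973)·7/6 + 459/278·10/9 + 247/278·1 = 1/2 ✓
b·c²: (-1854/973)·49/36 + 459/278·100/81 + 247/278·1 = 1/3 ✓
b·Ac: 459/278·56/27 + 247/278·(-11/3) = 1/6 ✓
b·c³: (-1854/973)·343/216 + 459/278·1000/729 + 247/278·1 = 1915/15012 ≠ 1/4 ⇒ order 3.
b·(c∘Ac): 459/278·560/243 + 247/278·(-11/3) = 1369/2502 ≠ 1/8
b·Ac²: 459/278·196/81 + 247/278·(-227/54) = 3907/15012 ≠ 1/12
b·A²c: 247/278·(-112/45) = -13832/6255 ≠ 1/24

3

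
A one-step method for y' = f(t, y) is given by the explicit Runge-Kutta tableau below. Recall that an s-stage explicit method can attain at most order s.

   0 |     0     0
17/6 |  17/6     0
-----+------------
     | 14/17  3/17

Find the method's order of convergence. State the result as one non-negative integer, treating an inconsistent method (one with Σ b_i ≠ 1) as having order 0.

2

b = (14/17, 3/17)
c = (0, 17/6)
Σ b_i: 14/17·1 + 3/17·1 = 1 ✓
b·c: 3/17·17/6 = 1/2 ✓; 2 stages ⇒ order 2.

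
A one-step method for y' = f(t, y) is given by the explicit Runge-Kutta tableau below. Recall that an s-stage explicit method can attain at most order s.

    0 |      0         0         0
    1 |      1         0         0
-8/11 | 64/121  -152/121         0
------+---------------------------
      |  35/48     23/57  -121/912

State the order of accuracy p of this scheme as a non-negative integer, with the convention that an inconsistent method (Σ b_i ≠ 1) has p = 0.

b = (35/48, 23/57, -121/912)
c = (0, 1, -8/11)
Ac = (0, 0, -152/121)
Σ b_i: 35/48·1 + 23/57·1 + (-121/912)·1 = 1 ✓
b·c: 23/57·1 + (-121/912)·(-8/11) = 1/2 ✓
b·c²: 23/57·1 + (-121/912)·64/121 = 1/3 ✓
b·Ac: (-121/912)·(-152/121) = 1/6 ✓; 3 stages ⇒ order 3.

3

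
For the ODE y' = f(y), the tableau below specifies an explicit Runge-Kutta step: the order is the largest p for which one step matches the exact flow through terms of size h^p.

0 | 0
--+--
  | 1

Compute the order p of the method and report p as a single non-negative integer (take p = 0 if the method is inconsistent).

1

b = (1)
c = (0)
Σ b_i: 1·1 = 1 ✓; 1 stage ⇒ order 1.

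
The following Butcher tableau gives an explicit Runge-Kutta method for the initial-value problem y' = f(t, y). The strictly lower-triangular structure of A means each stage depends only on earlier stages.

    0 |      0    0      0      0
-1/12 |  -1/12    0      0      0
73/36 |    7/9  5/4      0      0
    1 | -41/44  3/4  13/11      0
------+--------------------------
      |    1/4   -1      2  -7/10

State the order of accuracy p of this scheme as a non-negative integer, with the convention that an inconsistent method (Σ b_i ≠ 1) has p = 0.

0

b = (1/4, -1, 2, -7/10)
c = (0, -1/12, 73/36, 1)
Ac = (0, 0, -5/48, 3697/1584)
Σ b_i: 1/4·1 + (-1)·1 + 2·1 + (-7/10)·1 = 11/20 ≠ 1 ⇒ order 0.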